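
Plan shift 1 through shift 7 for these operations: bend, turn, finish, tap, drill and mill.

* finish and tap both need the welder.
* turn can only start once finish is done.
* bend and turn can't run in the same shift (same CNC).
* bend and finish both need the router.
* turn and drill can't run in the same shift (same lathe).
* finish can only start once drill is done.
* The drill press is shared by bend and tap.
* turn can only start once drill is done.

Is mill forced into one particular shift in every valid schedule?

No

mill can be shift 1 (e.g. bend=shift 1; tap=shift 3; finish=shift 2; turn=shift 3; drill=shift 1; mill=shift 1) or shift 2 (e.g. turn=shift 3; drill=shift 1; finish=shift 2; tap=shift 3; bend=shift 1; mill=shift 2).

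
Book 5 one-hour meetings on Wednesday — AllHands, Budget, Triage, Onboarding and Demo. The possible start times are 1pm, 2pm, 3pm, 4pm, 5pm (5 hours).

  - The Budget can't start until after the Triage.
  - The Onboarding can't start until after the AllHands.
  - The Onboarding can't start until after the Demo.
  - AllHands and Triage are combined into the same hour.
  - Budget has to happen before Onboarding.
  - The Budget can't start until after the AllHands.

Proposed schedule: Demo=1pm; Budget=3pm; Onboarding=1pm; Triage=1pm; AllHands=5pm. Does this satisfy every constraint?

Invalid. The Onboarding can't start until after the AllHands.

The Onboarding can't start until after the AllHands — violated.
The Budget can't start until after the Triage — holds.
AllHands and Triage are combined into the same hour — violated.
Budget has to happen before Onboarding — violated.
The Budget can't start until after the AllHands — violated.
The Onboarding can't start until after the Demo — violated.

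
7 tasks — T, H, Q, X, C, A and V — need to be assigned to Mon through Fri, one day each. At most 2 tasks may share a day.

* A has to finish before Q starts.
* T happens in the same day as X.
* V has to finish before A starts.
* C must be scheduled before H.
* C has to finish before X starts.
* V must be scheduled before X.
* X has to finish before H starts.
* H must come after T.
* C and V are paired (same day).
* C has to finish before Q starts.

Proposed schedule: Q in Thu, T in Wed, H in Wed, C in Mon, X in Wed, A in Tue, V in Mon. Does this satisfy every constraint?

C and V are paired (same day) — holds.
At most 2 tasks may share a day — violated.
C must be scheduled before H — holds.
C has to finish before Q starts — holds.
V has to finish before A starts — holds.
X has to finish before H starts — violated.
T happens in the same day as X — holds.
C has to finish before X starts — holds.
V must be scheduled before X — holds.
A has to finish before Q starts — holds.
H must come after T — violated.

No — it violates: At most 2 tasks may share a day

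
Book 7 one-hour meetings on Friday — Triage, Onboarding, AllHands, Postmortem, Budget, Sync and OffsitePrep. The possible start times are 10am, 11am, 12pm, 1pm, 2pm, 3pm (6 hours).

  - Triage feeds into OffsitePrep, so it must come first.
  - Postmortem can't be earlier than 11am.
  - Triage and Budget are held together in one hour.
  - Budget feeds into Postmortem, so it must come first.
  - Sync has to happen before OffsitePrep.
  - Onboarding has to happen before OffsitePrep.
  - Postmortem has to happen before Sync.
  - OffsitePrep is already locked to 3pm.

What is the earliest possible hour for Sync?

Precedence pushes Sync to at least 12pm; downstream work caps Sync at 2pm.
Sync at 12pm is achievable: Postmortem=11am, Budget=10am, Triage=10am, OffsitePrep=3pm, Onboarding=10am, AllHands=10am, Sync=12pm.

12pm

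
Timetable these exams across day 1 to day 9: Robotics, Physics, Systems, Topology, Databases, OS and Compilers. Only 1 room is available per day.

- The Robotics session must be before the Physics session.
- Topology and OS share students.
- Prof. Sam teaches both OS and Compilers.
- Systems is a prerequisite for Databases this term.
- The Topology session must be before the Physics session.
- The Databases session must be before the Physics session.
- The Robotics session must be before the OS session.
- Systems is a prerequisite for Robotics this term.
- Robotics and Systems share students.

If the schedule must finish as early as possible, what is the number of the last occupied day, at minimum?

The precedence chain requires at least 3 distinct days.
With at most 1 per day and 7 exams, at least 7 days are needed.
7 works (last occupied day: day 7): for example Compilers=day 7, Systems=day 1, Physics=day 5, Databases=day 3, Topology=day 4, OS=day 6, Robotics=day 2.

7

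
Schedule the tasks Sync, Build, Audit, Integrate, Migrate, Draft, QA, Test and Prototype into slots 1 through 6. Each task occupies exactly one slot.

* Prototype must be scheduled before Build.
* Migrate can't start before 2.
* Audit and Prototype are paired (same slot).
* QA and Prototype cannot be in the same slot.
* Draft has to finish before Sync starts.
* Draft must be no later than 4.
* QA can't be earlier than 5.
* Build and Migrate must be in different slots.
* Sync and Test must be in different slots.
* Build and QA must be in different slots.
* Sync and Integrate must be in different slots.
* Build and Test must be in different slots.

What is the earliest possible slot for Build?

2

Precedence pushes Build to at least 2.
Build at 2 is achievable: Draft=1, Integrate=1, Sync=2, Prototype=1, Build=2, Audit=1, Migrate=3, Test=1, QA=5.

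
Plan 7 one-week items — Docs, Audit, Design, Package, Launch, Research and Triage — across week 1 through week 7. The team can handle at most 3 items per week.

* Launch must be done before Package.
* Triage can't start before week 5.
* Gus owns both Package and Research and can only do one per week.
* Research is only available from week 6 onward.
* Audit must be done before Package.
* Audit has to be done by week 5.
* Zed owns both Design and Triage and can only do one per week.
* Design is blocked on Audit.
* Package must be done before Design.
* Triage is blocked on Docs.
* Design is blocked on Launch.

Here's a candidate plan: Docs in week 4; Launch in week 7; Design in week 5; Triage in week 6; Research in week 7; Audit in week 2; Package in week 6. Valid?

No — it violates: Design is blocked on Launch

Research is only available from week 6 onward — holds.
Design is blocked on Audit — holds.
Audit must be done before Package — holds.
Launch must be done before Package — violated.
Audit has to be done by week 5 — holds.
Zed owns both Design and Triage and can only do one per week — holds.
Design is blocked on Launch — violated.
Gus owns both Package and Research and can only do one per week — holds.
Triage can't start before week 5 — holds.
Package must be done before Design — violated.
Triage is blocked on Docs — holds.
The team can handle at most 3 items per week — holds.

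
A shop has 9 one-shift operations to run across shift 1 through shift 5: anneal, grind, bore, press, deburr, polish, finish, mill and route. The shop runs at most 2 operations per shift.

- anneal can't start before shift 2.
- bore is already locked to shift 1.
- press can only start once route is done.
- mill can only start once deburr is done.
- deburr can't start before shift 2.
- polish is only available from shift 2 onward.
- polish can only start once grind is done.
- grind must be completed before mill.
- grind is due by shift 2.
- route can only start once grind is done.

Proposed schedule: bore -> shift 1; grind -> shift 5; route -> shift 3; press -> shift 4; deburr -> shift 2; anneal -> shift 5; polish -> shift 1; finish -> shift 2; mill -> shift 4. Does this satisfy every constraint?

No. polish can only start once grind is done is not satisfied.

press can only start once route is done — holds.
polish can only start once grind is done — violated.
mill can only start once deburr is done — holds.
anneal can't start before shift 2 — holds.
deburr can't start before shift 2 — holds.
grind must be completed before mill — violated.
polish is only available from shift 2 onward — violated.
route can only start once grind is done — violated.
bore is already locked to shift 1 — holds.
grind is due by shift 2 — violated.
The shop runs at most 2 operations per shift — holds.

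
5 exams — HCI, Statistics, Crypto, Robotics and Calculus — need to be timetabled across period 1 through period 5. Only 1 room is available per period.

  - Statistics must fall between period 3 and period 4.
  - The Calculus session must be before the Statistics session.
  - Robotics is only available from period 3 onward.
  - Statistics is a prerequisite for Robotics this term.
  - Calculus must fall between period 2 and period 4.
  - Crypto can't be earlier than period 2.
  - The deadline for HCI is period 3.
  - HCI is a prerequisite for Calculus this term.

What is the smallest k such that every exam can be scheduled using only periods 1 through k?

5 periods

The precedence chain requires at least 4 distinct periods.
With at most 1 per period and 5 exams, at least 5 periods are needed.
5 works (last occupied period: period 5): for example Statistics in period 3; Calculus in period 2; Crypto in period 5; HCI in period 1; Robotics in period 4.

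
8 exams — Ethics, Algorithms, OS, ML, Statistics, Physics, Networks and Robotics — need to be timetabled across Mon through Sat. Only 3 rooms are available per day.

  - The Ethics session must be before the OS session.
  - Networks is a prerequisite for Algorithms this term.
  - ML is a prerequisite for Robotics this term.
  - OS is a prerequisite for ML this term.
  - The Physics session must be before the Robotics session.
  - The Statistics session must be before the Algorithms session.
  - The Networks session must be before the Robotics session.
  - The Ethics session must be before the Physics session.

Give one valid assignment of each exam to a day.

Robotics=Thu; Statistics=Mon; Ethics=Mon; Algorithms=Tue; Networks=Mon; OS=Tue; Physics=Tue; ML=Wed

Checking: Statistics(Mon) before Algorithms(Tue); ML(Wed) before Robotics(Thu); Networks(Mon) before Algorithms(Tue); Ethics(Mon) before Physics(Tue); OS(Tue) before ML(Wed); Networks(Mon) before Robotics(Thu); Physics(Tue) before Robotics(Thu); Ethics(Mon) before OS(Tue); max 3 per day (cap 3).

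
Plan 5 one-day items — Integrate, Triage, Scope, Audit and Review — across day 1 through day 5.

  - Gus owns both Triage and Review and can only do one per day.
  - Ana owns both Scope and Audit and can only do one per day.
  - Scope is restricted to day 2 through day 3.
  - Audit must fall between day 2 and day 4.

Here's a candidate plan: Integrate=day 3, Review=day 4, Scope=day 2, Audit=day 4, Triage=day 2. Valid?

Gus owns both Triage and Review and can only do one per day — holds.
Audit must fall between day 2 and day 4 — holds.
Ana owns both Scope and Audit and can only do one per day — holds.
Scope is restricted to day 2 through day 3 — holds.

Valid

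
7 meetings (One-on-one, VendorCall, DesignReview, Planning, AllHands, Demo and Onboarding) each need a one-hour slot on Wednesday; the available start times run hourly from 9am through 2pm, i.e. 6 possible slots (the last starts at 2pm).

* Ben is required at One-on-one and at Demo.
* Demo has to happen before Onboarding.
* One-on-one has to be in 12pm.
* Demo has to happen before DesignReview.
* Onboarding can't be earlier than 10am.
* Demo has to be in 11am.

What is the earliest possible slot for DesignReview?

12pm

Precedence pushes DesignReview to at least 12pm.
DesignReview at 12pm is achievable: Planning=9am, Demo=11am, VendorCall=9am, AllHands=9am, One-on-one=12pm, Onboarding=12pm, DesignReview=12pm.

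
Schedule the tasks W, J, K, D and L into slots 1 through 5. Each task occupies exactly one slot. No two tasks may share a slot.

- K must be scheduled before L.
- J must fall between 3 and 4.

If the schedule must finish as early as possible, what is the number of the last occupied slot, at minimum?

The precedence chain requires at least 2 distinct slots.
With at most 1 per slot and 5 tasks, at least 5 slots are needed.
J can't be placed before 3, so the schedule must run through at least slot 3.
5 works (last occupied slot: 5): for example K=1, W=4, L=2, D=5, J=3.

slot 5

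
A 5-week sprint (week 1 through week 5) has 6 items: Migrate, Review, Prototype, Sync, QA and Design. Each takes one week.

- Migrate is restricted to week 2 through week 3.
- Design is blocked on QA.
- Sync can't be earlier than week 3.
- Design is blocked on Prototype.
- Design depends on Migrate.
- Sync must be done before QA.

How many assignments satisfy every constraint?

40

Splitting on Migrate: it can be week 2 (20), week 3 (20). Listing each branch's schedules as (Review, Prototype, Sync, QA, Design) by week number:
Migrate=week 2: (1,1,3,4,5) (1,2,3,4,5) (1,3,3,4,5) (1,4,3,4,5) (2,1,3,4,5) (2,2,3,4,5) (2,3,3,4,5) (2,4,3,4,5) (3,1,3,4,5) (3,2,3,4,5) (3,3,3,4,5) (3,4,3,4,5) (4,1,3,4,5) (4,2,3,4,5) (4,3,3,4,5) (4,4,3,4,5) (5,1,3,4,5) (5,2,3,4,5) (5,3,3,4,5) (5,4,3,4,5) — 20.
Migrate=week 3: (1,1,3,4,5) (1,2,3,4,5) (1,3,3,4,5) (1,4,3,4,5) (2,1,3,4,5) (2,2,3,4,5) (2,3,3,4,5) (2,4,3,4,5) (3,1,3,4,5) (3,2,3,4,5) (3,3,3,4,5) (3,4,3,4,5) (4,1,3,4,5) (4,2,3,4,5) (4,3,3,4,5) (4,4,3,4,5) (5,1,3,4,5) (5,2,3,4,5) (5,3,3,4,5) (5,4,3,4,5) — 20.
Summing: 20 + 20 = 40.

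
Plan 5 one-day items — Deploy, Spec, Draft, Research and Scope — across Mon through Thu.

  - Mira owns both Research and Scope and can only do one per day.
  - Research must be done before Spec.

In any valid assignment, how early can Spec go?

Tue

Precedence pushes Spec to at least Tue.
Spec at Tue is achievable: Research in Mon, Spec in Tue, Deploy in Mon, Scope in Tue, Draft in Mon.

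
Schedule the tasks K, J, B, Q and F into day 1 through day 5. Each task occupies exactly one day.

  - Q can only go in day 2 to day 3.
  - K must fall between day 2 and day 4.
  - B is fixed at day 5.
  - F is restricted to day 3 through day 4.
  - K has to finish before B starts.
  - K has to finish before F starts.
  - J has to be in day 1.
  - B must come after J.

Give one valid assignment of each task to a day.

B in day 5; K in day 2; Q in day 2; J in day 1; F in day 3

Checking: K(day 2) before F(day 3); J(day 1) before B(day 5); K(day 2) before B(day 5); J=day 1 in [day 1,day 1]; Q=day 2 in [day 2,day 3]; F=day 3 in [day 3,day 4]; K=day 2 in [day 2,day 4]; B=day 5 in [day 5,day 5].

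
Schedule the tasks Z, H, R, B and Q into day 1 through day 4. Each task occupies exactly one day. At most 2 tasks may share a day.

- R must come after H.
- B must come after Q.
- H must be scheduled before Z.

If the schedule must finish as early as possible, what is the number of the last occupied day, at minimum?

day 3

The precedence chain requires at least 2 distinct days.
With at most 2 per day and 5 tasks, at least 3 days are needed.
3 works (last occupied day: day 3): for example R=day 2, H=day 1, Q=day 1, Z=day 2, B=day 3.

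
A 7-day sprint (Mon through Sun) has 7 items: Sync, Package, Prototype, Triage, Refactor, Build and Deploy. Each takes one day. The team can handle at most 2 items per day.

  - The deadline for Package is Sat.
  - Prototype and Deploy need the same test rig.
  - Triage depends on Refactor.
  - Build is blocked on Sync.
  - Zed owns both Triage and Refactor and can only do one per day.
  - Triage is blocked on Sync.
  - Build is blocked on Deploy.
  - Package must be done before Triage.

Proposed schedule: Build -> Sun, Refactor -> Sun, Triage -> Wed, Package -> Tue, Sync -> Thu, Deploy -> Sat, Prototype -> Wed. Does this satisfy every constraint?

Triage depends on Refactor — violated.
Build is blocked on Sync — holds.
Zed owns both Triage and Refactor and can only do one per day — holds.
Package must be done before Triage — holds.
The team can handle at most 2 items per day — holds.
Build is blocked on Deploy — holds.
Triage is blocked on Sync — violated.
The deadline for Package is Sat — holds.
Prototype and Deploy need the same test rig — holds.

No. Triage depends on Refactor is not satisfied.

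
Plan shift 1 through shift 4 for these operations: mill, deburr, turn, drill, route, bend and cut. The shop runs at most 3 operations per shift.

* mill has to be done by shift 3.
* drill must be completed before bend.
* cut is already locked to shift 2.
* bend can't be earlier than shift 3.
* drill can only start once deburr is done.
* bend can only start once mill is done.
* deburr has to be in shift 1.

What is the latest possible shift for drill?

Precedence pushes drill to at least shift 2; downstream work caps drill at shift 3.
drill at shift 3 is achievable: turn in shift 1; mill in shift 1; cut in shift 2; route in shift 2; bend in shift 4; drill in shift 3; deburr in shift 1.

shift 3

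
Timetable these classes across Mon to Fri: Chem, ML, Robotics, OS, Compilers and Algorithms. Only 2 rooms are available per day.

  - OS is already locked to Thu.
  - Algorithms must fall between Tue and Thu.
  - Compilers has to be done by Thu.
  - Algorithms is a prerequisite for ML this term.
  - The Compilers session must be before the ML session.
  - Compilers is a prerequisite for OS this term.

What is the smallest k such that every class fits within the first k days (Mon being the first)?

4

The precedence chain requires at least 2 distinct days.
With at most 2 per day and 6 classes, at least 3 days are needed.
OS can't be placed before Thu — that is day 4 counting from Mon — so the schedule must run through at least 4 days.
4 works (last occupied day: Thu): for example Compilers in Mon, OS in Thu, ML in Wed, Algorithms in Tue, Robotics in Tue, Chem in Mon.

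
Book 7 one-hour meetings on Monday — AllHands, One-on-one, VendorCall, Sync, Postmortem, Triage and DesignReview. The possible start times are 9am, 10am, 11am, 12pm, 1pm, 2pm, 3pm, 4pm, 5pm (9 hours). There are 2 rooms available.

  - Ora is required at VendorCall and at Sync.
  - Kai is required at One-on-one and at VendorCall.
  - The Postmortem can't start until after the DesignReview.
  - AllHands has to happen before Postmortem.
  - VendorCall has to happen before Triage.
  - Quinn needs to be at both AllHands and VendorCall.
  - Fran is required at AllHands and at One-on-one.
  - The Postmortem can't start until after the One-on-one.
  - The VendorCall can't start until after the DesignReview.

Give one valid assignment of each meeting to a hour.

DesignReview=9am, VendorCall=11am, Postmortem=11am, AllHands=9am, Sync=10am, Triage=12pm, One-on-one=10am

Checking: DesignReview(9am) before VendorCall(11am); AllHands(9am) before Postmortem(11am); One-on-one(10am) before Postmortem(11am); VendorCall(11am) before Triage(12pm); DesignReview(9am) before Postmortem(11am); AllHands(9am) != One-on-one(10am); One-on-one(10am) != VendorCall(11am); AllHands(9am) != VendorCall(11am); VendorCall(11am) != Sync(10am); max 2 per hour (cap 2).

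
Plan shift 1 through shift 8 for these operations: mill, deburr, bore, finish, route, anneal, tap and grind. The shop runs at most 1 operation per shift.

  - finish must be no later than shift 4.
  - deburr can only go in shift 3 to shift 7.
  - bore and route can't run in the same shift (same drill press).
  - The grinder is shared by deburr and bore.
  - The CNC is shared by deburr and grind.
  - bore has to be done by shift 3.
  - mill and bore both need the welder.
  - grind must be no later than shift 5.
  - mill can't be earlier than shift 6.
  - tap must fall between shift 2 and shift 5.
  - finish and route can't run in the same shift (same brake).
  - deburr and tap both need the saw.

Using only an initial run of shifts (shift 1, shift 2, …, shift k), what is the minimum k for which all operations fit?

With at most 1 per shift and 8 operations, at least 8 shifts are needed.
mill can't be placed before shift 6, so the schedule must run through at least shift 6.
8 works (last occupied shift: shift 8): for example bore=shift 1; deburr=shift 4; tap=shift 3; anneal=shift 8; mill=shift 6; finish=shift 2; grind=shift 5; route=shift 7.

8 shifts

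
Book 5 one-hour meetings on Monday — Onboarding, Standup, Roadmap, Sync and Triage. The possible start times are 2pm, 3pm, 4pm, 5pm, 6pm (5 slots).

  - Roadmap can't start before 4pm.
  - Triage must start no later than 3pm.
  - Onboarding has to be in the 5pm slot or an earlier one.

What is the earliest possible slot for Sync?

2pm

Sync at 2pm is achievable: Onboarding in 2pm, Triage in 2pm, Roadmap in 4pm, Standup in 2pm, Sync in 2pm.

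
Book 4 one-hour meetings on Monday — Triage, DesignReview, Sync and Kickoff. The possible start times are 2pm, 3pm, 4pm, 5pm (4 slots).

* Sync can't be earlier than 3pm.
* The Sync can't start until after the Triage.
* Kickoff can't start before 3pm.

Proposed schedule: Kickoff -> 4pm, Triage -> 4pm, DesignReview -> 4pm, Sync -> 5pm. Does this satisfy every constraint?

Sync can't be earlier than 3pm — holds.
Kickoff can't start before 3pm — holds.
The Sync can't start until after the Triage — holds.

Yes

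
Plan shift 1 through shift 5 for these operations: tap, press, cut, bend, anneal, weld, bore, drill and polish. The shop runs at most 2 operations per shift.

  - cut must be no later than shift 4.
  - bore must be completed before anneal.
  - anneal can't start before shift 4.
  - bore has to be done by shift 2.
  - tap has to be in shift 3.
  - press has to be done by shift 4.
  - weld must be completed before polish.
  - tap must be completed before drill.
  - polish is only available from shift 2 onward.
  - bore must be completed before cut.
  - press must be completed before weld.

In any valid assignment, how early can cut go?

shift 2

Precedence pushes cut to at least shift 2; cut's own window allows nothing later than shift 4.
cut at shift 2 is achievable: press=shift 1, weld=shift 2, drill=shift 4, tap=shift 3, bore=shift 1, bend=shift 5, cut=shift 2, polish=shift 3, anneal=shift 4.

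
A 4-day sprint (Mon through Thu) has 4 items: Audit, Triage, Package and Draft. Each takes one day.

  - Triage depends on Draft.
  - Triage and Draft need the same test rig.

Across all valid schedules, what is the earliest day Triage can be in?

Tue

Precedence pushes Triage to at least Tue.
Triage at Tue is achievable: Package -> Mon, Triage -> Tue, Draft -> Mon, Audit -> Mon.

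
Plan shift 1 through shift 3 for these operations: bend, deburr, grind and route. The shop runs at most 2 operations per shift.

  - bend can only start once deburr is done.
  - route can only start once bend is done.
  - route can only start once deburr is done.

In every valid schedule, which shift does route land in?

Precedence pushes route to at least shift 3.
So route is pinned to shift 3.

shift 3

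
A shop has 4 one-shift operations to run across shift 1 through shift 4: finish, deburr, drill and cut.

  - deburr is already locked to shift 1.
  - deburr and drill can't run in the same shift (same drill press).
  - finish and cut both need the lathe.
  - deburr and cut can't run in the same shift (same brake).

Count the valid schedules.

Splitting on finish: it can be shift 1 (9), shift 2 (6), shift 3 (6), shift 4 (6). Listing each branch's schedules as (deburr, drill, cut) by shift number:
finish=shift 1: (1,2,2) (1,2,3) (1,2,4) (1,3,2) (1,3,3) (1,3,4) (1,4,2) (1,4,3) (1,4,4) — 9.
finish=shift 2: (1,2,3) (1,2,4) (1,3,3) (1,3,4) (1,4,3) (1,4,4) — 6.
finish=shift 3: (1,2,2) (1,2,4) (1,3,2) (1,3,4) (1,4,2) (1,4,4) — 6.
finish=shift 4: (1,2,2) (1,2,3) (1,3,2) (1,3,3) (1,4,2) (1,4,3) — 6.
Summing: 9 + 6 + 6 + 6 = 27.

27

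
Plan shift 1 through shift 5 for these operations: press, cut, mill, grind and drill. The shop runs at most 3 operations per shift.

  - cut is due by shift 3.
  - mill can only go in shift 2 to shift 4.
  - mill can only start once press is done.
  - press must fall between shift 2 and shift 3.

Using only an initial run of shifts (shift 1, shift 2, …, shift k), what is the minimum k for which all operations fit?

3 shifts

The precedence chain requires at least 2 distinct shifts.
With at most 3 per shift and 5 operations, at least 2 shifts are needed.
Propagating the time windows through the other constraints, mill can't land before shift 3, so the schedule must run through at least shift 3.
3 works (last occupied shift: shift 3): for example cut -> shift 1; grind -> shift 1; press -> shift 2; drill -> shift 1; mill -> shift 3.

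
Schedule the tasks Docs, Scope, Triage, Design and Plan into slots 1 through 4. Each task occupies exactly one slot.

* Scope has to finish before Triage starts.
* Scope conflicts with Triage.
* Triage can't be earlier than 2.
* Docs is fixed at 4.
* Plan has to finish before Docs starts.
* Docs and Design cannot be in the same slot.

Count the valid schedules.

54

Splitting on Scope: it can be 1 (27), 2 (18), 3 (9). Listing each branch's schedules as (Docs, Triage, Design, Plan):
Scope=1: (4,2,1,1) (4,2,1,2) (4,2,1,3) (4,2,2,1) (4,2,2,2) (4,2,2,3) (4,2,3,1) (4,2,3,2) (4,2,3,3) (4,3,1,1) (4,3,1,2) (4,3,1,3) (4,3,2,1) (4,3,2,2) (4,3,2,3) (4,3,3,1) (4,3,3,2) (4,3,3,3) (4,4,1,1) (4,4,1,2) (4,4,1,3) (4,4,2,1) (4,4,2,2) (4,4,2,3) (4,4,3,1) (4,4,3,2) (4,4,3,3) — 27.
Scope=2: (4,3,1,1) (4,3,1,2) (4,3,1,3) (4,3,2,1) (4,3,2,2) (4,3,2,3) (4,3,3,1) (4,3,3,2) (4,3,3,3) (4,4,1,1) (4,4,1,2) (4,4,1,3) (4,4,2,1) (4,4,2,2) (4,4,2,3) (4,4,3,1) (4,4,3,2) (4,4,3,3) — 18.
Scope=3: (4,4,1,1) (4,4,1,2) (4,4,1,3) (4,4,2,1) (4,4,2,2) (4,4,2,3) (4,4,3,1) (4,4,3,2) (4,4,3,3) — 9.
Summing: 27 + 18 + 9 = 54.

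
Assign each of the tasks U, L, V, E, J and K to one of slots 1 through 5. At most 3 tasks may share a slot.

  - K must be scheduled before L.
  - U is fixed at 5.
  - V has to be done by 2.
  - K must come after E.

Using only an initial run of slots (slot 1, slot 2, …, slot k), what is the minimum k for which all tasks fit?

The precedence chain requires at least 3 distinct slots.
With at most 3 per slot and 6 tasks, at least 2 slots are needed.
U can't be placed before 5, so the schedule must run through at least slot 5.
5 works (last occupied slot: 5): for example K in 2, U in 5, J in 1, V in 1, E in 1, L in 3.

5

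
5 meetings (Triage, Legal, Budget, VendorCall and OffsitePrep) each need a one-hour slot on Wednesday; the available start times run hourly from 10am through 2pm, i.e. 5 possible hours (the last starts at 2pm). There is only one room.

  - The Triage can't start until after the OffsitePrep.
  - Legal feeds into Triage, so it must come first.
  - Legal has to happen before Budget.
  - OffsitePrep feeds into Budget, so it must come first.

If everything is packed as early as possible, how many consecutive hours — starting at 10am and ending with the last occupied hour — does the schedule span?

5

The precedence chain requires at least 2 distinct hours.
With at most 1 per hour and 5 meetings, at least 5 hours are needed.
5 works (last occupied hour: 2pm): for example Legal -> 10am, Triage -> 12pm, OffsitePrep -> 11am, Budget -> 1pm, VendorCall -> 2pm.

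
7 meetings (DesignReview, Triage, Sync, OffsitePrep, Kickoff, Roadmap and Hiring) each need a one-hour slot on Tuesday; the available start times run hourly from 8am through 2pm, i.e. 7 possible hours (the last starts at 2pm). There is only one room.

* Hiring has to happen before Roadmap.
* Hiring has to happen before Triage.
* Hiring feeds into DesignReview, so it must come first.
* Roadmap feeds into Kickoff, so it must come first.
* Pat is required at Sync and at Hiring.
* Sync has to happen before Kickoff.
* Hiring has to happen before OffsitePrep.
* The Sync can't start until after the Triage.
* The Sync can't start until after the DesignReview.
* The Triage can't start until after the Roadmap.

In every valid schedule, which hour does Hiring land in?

Downstream work caps Hiring at 10am.
So Hiring is pinned to 8am.

8am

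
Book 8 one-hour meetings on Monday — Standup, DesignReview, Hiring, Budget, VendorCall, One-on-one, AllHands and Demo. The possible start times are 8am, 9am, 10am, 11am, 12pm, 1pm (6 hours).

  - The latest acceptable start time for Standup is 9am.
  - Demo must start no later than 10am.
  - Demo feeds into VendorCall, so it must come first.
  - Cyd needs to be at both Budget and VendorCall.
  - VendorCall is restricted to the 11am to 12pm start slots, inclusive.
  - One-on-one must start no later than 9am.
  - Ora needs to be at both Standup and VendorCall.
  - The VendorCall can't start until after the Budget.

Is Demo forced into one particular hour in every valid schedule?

Demo can be 8am (e.g. One-on-one=8am; Standup=8am; Budget=8am; DesignReview=8am; Demo=8am; VendorCall=11am; Hiring=8am; AllHands=8am) or 9am (e.g. Demo=9am, VendorCall=11am, Budget=8am, Standup=8am, AllHands=8am, DesignReview=8am, One-on-one=8am, Hiring=8am).

No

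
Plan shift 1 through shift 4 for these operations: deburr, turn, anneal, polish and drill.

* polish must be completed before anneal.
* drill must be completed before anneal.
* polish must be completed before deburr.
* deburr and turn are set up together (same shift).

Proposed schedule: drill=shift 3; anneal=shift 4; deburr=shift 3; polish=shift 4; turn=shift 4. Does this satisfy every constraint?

drill must be completed before anneal — holds.
polish must be completed before anneal — violated.
polish must be completed before deburr — violated.
deburr and turn are set up together (same shift) — violated.

No — it violates: polish must be completed before deburr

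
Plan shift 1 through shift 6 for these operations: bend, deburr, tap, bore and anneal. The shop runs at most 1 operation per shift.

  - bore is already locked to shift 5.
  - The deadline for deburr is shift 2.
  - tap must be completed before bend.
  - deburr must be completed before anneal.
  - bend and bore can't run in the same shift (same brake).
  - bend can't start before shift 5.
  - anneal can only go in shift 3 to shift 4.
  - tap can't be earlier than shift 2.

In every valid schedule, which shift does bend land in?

bend's window is shift 5–shift 6.
bore is fixed at shift 5, and bend can't share a shift with bore.
So bend must be shift 6.

shift 6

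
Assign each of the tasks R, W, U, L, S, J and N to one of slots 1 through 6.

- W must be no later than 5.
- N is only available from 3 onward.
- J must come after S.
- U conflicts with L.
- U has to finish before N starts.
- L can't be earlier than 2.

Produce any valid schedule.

U in 1; J in 2; L in 2; N in 3; W in 1; R in 1; S in 1

Checking: U(1) before N(3); S(1) before J(2); U(1) != L(2); N=3 in [3,6]; L=2 in [2,6]; W=1 in [1,5].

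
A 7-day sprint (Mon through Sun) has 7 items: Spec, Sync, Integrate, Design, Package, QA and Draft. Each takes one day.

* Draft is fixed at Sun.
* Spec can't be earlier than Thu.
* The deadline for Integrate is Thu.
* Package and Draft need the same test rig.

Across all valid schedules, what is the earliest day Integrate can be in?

Mon

Integrate's own window allows nothing later than Thu.
Integrate at Mon is achievable: QA -> Mon; Package -> Mon; Draft -> Sun; Design -> Mon; Integrate -> Mon; Sync -> Mon; Spec -> Thu.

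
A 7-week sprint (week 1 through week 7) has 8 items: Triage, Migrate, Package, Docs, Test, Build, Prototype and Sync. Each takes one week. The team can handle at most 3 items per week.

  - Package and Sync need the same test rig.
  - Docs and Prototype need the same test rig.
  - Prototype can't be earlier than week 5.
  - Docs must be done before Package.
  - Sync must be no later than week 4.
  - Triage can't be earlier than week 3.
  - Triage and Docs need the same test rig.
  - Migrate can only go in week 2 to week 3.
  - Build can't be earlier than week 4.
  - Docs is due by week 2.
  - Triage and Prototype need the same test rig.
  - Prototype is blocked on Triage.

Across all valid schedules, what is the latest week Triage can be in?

week 6

Triage is available from week 3; downstream work caps Triage at week 6.
Triage at week 6 is achievable: Prototype -> week 7, Package -> week 2, Docs -> week 1, Build -> week 4, Migrate -> week 2, Sync -> week 1, Test -> week 1, Triage -> week 6.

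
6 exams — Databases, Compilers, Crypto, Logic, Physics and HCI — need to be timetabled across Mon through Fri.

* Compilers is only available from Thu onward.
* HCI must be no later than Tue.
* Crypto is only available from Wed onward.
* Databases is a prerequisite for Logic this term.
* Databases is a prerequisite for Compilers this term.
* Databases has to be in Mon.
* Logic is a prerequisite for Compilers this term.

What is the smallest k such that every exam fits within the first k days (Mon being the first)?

The precedence chain requires at least 3 distinct days.
Compilers can't be placed before Thu — that is day 4 counting from Mon — so the schedule must run through at least 4 days.
4 works (last occupied day: Thu): for example Physics -> Mon; Crypto -> Wed; Databases -> Mon; Compilers -> Thu; HCI -> Mon; Logic -> Tue.

4 days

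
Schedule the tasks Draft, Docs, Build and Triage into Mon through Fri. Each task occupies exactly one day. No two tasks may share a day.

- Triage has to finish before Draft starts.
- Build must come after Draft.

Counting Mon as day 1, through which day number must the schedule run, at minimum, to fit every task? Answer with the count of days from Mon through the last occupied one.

The precedence chain requires at least 3 distinct days.
With at most 1 per day and 4 tasks, at least 4 days are needed.
4 works (last occupied day: Thu): for example Docs -> Thu; Build -> Wed; Draft -> Tue; Triage -> Mon.

4 days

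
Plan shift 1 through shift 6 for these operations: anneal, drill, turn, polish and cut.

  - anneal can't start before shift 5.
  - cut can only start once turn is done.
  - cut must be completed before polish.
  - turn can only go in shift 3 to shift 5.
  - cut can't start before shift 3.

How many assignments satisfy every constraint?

Splitting on anneal: it can be shift 5 (24), shift 6 (24). Listing each branch's schedules as (drill, turn, polish, cut) by shift number:
anneal=shift 5: (1,3,5,4) (1,3,6,4) (1,3,6,5) (1,4,6,5) (2,3,5,4) (2,3,6,4) (2,3,6,5) (2,4,6,5) (3,3,5,4) (3,3,6,4) (3,3,6,5) (3,4,6,5) (4,3,5,4) (4,3,6,4) (4,3,6,5) (4,4,6,5) (5,3,5,4) (5,3,6,4) (5,3,6,5) (5,4,6,5) (6,3,5,4) (6,3,6,4) (6,3,6,5) (6,4,6,5) — 24.
anneal=shift 6: (1,3,5,4) (1,3,6,4) (1,3,6,5) (1,4,6,5) (2,3,5,4) (2,3,6,4) (2,3,6,5) (2,4,6,5) (3,3,5,4) (3,3,6,4) (3,3,6,5) (3,4,6,5) (4,3,5,4) (4,3,6,4) (4,3,6,5) (4,4,6,5) (5,3,5,4) (5,3,6,4) (5,3,6,5) (5,4,6,5) (6,3,5,4) (6,3,6,4) (6,3,6,5) (6,4,6,5) — 24.
Summing: 24 + 24 = 48.

48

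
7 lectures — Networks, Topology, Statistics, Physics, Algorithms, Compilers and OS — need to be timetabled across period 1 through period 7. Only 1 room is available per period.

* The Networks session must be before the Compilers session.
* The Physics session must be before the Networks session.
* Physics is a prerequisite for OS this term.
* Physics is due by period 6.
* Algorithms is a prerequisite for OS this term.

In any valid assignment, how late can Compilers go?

period 7

Precedence pushes Compilers to at least period 3.
Compilers at period 7 is achievable: OS -> period 4, Statistics -> period 6, Networks -> period 2, Compilers -> period 7, Topology -> period 5, Physics -> period 1, Algorithms -> period 3.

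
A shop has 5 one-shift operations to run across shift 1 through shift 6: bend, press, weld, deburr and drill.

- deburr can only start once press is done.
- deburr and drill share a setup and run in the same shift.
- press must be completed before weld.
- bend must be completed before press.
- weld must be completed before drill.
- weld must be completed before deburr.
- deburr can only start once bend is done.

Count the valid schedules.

Splitting on bend: it can be shift 1 (10), shift 2 (4), shift 3 (1). Listing each branch's schedules as (press, weld, deburr, drill) by shift number:
bend=shift 1: (2,3,4,4) (2,3,5,5) (2,3,6,6) (2,4,5,5) (2,4,6,6) (2,5,6,6) (3,4,5,5) (3,4,6,6) (3,5,6,6) (4,5,6,6) — 10.
bend=shift 2: (3,4,5,5) (3,4,6,6) (3,5,6,6) (4,5,6,6) — 4.
bend=shift 3: (4,5,6,6) — 1.
Summing: 10 + 4 + 1 = 15.

15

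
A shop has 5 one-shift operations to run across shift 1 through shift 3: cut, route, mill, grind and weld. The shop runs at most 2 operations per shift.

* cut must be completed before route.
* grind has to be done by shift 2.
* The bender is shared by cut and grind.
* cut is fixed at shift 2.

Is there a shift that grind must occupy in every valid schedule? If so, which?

grind's window is shift 1–shift 2.
cut is fixed at shift 2, and grind can't share a shift with cut.
So grind must be shift 1.

shift 1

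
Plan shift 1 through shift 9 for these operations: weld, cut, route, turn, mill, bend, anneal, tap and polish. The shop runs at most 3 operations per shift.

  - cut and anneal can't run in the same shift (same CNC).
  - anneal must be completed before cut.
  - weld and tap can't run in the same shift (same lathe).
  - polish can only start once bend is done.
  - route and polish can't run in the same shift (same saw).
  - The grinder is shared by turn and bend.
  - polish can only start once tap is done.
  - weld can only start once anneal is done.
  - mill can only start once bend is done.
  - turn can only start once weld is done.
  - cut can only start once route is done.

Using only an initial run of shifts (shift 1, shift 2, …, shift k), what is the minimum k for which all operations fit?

3

The precedence chain requires at least 3 distinct shifts.
With at most 3 per shift and 9 operations, at least 3 shifts are needed.
3 works (last occupied shift: shift 3): for example turn in shift 3; cut in shift 2; polish in shift 3; weld in shift 2; mill in shift 3; tap in shift 1; route in shift 1; bend in shift 2; anneal in shift 1.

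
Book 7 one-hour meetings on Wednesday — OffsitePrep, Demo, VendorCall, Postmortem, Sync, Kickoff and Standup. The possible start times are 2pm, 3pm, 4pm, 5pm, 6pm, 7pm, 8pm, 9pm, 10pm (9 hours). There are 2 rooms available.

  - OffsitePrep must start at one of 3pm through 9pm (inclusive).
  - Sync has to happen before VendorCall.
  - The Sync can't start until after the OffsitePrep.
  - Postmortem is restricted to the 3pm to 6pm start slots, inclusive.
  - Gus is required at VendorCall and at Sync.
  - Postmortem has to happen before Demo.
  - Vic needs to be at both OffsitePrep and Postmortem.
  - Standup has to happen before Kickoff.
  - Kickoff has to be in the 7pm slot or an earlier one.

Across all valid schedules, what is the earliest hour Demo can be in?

4pm

Precedence pushes Demo to at least 4pm.
Demo at 4pm is achievable: Demo in 4pm, Kickoff in 3pm, VendorCall in 6pm, Standup in 2pm, OffsitePrep in 4pm, Sync in 5pm, Postmortem in 3pm.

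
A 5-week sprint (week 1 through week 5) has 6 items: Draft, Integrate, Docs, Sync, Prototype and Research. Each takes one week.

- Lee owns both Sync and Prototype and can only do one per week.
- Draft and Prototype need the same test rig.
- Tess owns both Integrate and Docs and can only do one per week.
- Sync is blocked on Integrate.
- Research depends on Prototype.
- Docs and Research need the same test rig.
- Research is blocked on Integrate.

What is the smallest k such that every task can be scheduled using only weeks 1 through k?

The precedence chain requires at least 2 distinct weeks.
Could 2 weeks be enough, i.e. nothing placed later than week 2? No: Research must come after Integrate (at week 1 or later) → {week 2}; Integrate must come before Research (at week 2 or earlier) → {week 1}; Docs can't share with Integrate (week 1) → {week 2}; Research can't share with Docs (week 2) → nothing is left.
So 2 weeks is not enough.
3 works (last occupied week: week 3): for example Research in week 2; Draft in week 2; Docs in week 3; Integrate in week 1; Sync in week 2; Prototype in week 1.

3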